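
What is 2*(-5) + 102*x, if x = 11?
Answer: 1112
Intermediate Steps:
2*(-5) + 102*x = 2*(-5) + 102*11 = -10 + 1122 = 1112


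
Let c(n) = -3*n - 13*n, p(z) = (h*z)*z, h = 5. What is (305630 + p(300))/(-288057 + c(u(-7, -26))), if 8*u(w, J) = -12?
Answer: -755630/288033 ≈ -2.6234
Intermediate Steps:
u(w, J) = -3/2 (u(w, J) = (⅛)*(-12) = -3/2)
p(z) = 5*z² (p(z) = (5*z)*z = 5*z²)
c(n) = -16*n
(305630 + p(300))/(-288057 + c(u(-7, -26))) = (305630 + 5*300²)/(-288057 - 16*(-3/2)) = (305630 + 5*90000)/(-288057 + 24) = (305630 + 450000)/(-288033) = 755630*(-1/288033) = -755630/288033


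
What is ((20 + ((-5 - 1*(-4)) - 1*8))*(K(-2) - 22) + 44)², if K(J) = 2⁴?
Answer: 484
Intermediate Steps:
K(J) = 16
((20 + ((-5 - 1*(-4)) - 1*8))*(K(-2) - 22) + 44)² = ((20 + ((-5 - 1*(-4)) - 1*8))*(16 - 22) + 44)² = ((20 + ((-5 + 4) - 8))*(-6) + 44)² = ((20 + (-1 - 8))*(-6) + 44)² = ((20 - 9)*(-6) + 44)² = (11*(-6) + 44)² = (-66 + 44)² = (-22)² = 484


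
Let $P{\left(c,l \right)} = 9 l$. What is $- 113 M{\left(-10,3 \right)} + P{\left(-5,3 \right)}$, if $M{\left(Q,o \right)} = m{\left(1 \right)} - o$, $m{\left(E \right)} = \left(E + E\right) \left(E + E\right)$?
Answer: $-86$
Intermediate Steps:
$m{\left(E \right)} = 4 E^{2}$ ($m{\left(E \right)} = 2 E 2 E = 4 E^{2}$)
$M{\left(Q,o \right)} = 4 - o$ ($M{\left(Q,o \right)} = 4 \cdot 1^{2} - o = 4 \cdot 1 - o = 4 - o$)
$- 113 M{\left(-10,3 \right)} + P{\left(-5,3 \right)} = - 113 \left(4 - 3\right) + 9 \cdot 3 = - 113 \left(4 - 3\right) + 27 = \left(-113\right) 1 + 27 = -113 + 27 = -86$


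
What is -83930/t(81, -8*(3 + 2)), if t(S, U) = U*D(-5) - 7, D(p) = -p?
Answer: 83930/207 ≈ 405.46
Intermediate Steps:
t(S, U) = -7 + 5*U (t(S, U) = U*(-1*(-5)) - 7 = U*5 - 7 = 5*U - 7 = -7 + 5*U)
-83930/t(81, -8*(3 + 2)) = -83930/(-7 + 5*(-8*(3 + 2))) = -83930/(-7 + 5*(-8*5)) = -83930/(-7 + 5*(-40)) = -83930/(-7 - 200) = -83930/(-207) = -83930*(-1/207) = 83930/207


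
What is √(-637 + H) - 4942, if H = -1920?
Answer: -4942 + I*√2557 ≈ -4942.0 + 50.567*I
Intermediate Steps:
√(-637 + H) - 4942 = √(-637 - 1920) - 4942 = √(-2557) - 4942 = I*√2557 - 4942 = -4942 + I*√2557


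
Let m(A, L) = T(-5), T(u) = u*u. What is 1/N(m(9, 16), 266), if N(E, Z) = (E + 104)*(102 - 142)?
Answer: -1/5160 ≈ -0.00019380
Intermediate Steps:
T(u) = u²
m(A, L) = 25 (m(A, L) = (-5)² = 25)
N(E, Z) = -4160 - 40*E (N(E, Z) = (104 + E)*(-40) = -4160 - 40*E)
1/N(m(9, 16), 266) = 1/(-4160 - 40*25) = 1/(-4160 - 1000) = 1/(-5160) = -1/5160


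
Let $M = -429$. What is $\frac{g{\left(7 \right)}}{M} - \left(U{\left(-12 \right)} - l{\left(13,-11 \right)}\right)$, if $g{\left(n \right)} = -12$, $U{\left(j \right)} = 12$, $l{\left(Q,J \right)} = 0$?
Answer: $- \frac{1712}{143} \approx -11.972$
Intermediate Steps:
$\frac{g{\left(7 \right)}}{M} - \left(U{\left(-12 \right)} - l{\left(13,-11 \right)}\right) = - \frac{12}{-429} - \left(12 - 0\right) = \left(-12\right) \left(- \frac{1}{429}\right) - \left(12 + 0\right) = \frac{4}{143} - 12 = - \frac{1712}{143}$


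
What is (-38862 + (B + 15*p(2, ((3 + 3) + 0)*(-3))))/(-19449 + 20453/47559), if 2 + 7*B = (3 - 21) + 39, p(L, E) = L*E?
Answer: 13116534405/6474681766 ≈ 2.0258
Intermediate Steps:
p(L, E) = E*L
B = 19/7 (B = -2/7 + ((3 - 21) + 39)/7 = -2/7 + (-18 + 39)/7 = -2/7 + (⅐)*21 = -2/7 + 3 = 19/7 ≈ 2.7143)
(-38862 + (B + 15*p(2, ((3 + 3) + 0)*(-3))))/(-19449 + 20453/47559) = (-38862 + (19/7 + 15*((((3 + 3) + 0)*(-3))*2)))/(-19449 + 20453/47559) = (-38862 + (19/7 + 15*(((6 + 0)*(-3))*2)))/(-19449 + 20453*(1/47559)) = (-38862 + (19/7 + 15*((6*(-3))*2)))/(-19449 + 20453/47559) = (-38862 + (19/7 + 15*(-18*2)))/(-924954538/47559) = (-38862 + (19/7 + 15*(-36)))*(-47559/924954538) = (-38862 + (19/7 - 540))*(-47559/924954538) = (-38862 - 3761/7)*(-47559/924954538) = -275795/7*(-47559/924954538) = 13116534405/6474681766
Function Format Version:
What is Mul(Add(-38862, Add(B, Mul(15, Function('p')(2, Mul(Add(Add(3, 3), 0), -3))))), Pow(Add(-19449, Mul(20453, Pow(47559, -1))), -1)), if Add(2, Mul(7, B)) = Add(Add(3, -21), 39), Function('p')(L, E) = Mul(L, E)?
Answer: Rational(13116534405, 6474681766) ≈ 2.0258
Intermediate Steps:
Function('p')(L, E) = Mul(E, L)
B = Rational(19, 7) (B = Add(Rational(-2, 7), Mul(Rational(1, 7), Add(Add(3, -21), 39))) = Add(Rational(-2, 7), Mul(Rational(1, 7), Add(-18, 39))) = Add(Rational(-2, 7), Mul(Rational(1, 7), 21)) = Add(Rational(-2, 7), 3) = Rational(19, 7) ≈ 2.7143)
Mul(Add(-38862, Add(B, Mul(15, Function('p')(2, Mul(Add(Add(3, 3), 0), -3))))), Pow(Add(-19449, Mul(20453, Pow(47559, -1))), -1)) = Mul(Add(-38862, Add(Rational(19, 7), Mul(15, Mul(Mul(Add(Add(3, 3), 0), -3), 2)))), Pow(Add(-19449, Mul(20453, Pow(47559, -1))), -1)) = Mul(Add(-38862, Add(Rational(19, 7), Mul(15, Mul(Mul(Add(6, 0), -3), 2)))), Pow(Add(-19449, Mul(20453, Rational(1, 47559))), -1)) = Mul(Add(-38862, Add(Rational(19, 7), Mul(15, Mul(Mul(6, -3), 2)))), Pow(Add(-19449, Rational(20453, 47559)), -1)) = Mul(Add(-38862, Add(Rational(19, 7), Mul(15, Mul(-18, 2)))), Pow(Rational(-924954538, 47559), -1)) = Mul(Add(-38862, Add(Rational(19, 7), Mul(15, -36))), Rational(-47559, 924954538)) = Mul(Add(-38862, Add(Rational(19, 7), -540)), Rational(-47559, 924954538)) = Mul(Add(-38862, Rational(-3761, 7)), Rational(-47559, 924954538)) = Mul(Rational(-275795, 7), Rational(-47559, 924954538)) = Rational(13116534405, 6474681766)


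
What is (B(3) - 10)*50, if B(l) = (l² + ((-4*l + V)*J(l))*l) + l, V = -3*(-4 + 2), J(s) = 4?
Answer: -3500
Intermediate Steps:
V = 6 (V = -3*(-2) = 6)
B(l) = l + l² + l*(24 - 16*l) (B(l) = (l² + ((-4*l + 6)*4)*l) + l = (l² + ((6 - 4*l)*4)*l) + l = (l² + (24 - 16*l)*l) + l = (l² + l*(24 - 16*l)) + l = l + l² + l*(24 - 16*l))
(B(3) - 10)*50 = (5*3*(5 - 3*3) - 10)*50 = (5*3*(5 - 9) - 10)*50 = (5*3*(-4) - 10)*50 = (-60 - 10)*50 = -70*50 = -3500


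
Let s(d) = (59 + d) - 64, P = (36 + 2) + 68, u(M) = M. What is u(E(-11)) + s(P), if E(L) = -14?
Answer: 87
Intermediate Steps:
P = 106 (P = 38 + 68 = 106)
s(d) = -5 + d
u(E(-11)) + s(P) = -14 + (-5 + 106) = -14 + 101 = 87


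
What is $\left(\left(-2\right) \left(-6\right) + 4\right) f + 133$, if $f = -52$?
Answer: $-699$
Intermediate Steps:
$\left(\left(-2\right) \left(-6\right) + 4\right) f + 133 = \left(\left(-2\right) \left(-6\right) + 4\right) \left(-52\right) + 133 = \left(12 + 4\right) \left(-52\right) + 133 = 16 \left(-52\right) + 133 = -832 + 133 = -699$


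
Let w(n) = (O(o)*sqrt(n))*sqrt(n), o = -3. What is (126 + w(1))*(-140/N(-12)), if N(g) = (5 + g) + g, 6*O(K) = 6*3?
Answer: 18060/19 ≈ 950.53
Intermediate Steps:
O(K) = 3 (O(K) = (6*3)/6 = (1/6)*18 = 3)
N(g) = 5 + 2*g
w(n) = 3*n (w(n) = (3*sqrt(n))*sqrt(n) = 3*n)
(126 + w(1))*(-140/N(-12)) = (126 + 3*1)*(-140/(5 + 2*(-12))) = (126 + 3)*(-140/(5 - 24)) = 129*(-140/(-19)) = 129*(-140*(-1/19)) = 129*(140/19) = 18060/19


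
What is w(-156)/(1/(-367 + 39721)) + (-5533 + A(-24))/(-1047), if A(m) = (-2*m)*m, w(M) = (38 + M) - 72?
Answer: -7828684535/1047 ≈ -7.4773e+6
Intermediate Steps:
w(M) = -34 + M
A(m) = -2*m**2
w(-156)/(1/(-367 + 39721)) + (-5533 + A(-24))/(-1047) = (-34 - 156)/(1/(-367 + 39721)) + (-5533 - 2*(-24)**2)/(-1047) = -190/(1/39354) + (-5533 - 2*576)*(-1/1047) = -190/1/39354 + (-5533 - 1152)*(-1/1047) = -190*39354 - 6685*(-1/1047) = -7477260 + 6685/1047 = -7828684535/1047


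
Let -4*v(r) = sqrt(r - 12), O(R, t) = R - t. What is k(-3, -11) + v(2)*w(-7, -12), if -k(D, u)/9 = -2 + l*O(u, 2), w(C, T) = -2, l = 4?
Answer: 486 + I*sqrt(10)/2 ≈ 486.0 + 1.5811*I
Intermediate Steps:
v(r) = -sqrt(-12 + r)/4 (v(r) = -sqrt(r - 12)/4 = -sqrt(-12 + r)/4)
k(D, u) = 90 - 36*u (k(D, u) = -9*(-2 + 4*(u - 1*2)) = -9*(-2 + 4*(u - 2)) = -9*(-2 + 4*(-2 + u)) = -9*(-2 + (-8 + 4*u)) = -9*(-10 + 4*u) = 90 - 36*u)
k(-3, -11) + v(2)*w(-7, -12) = (90 - 36*(-11)) - sqrt(-12 + 2)/4*(-2) = (90 + 396) - I*sqrt(10)/4*(-2) = 486 - I*sqrt(10)/4*(-2) = 486 + I*sqrt(10)/2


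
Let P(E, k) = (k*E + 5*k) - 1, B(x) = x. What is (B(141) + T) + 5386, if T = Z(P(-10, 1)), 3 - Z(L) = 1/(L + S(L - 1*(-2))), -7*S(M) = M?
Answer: 210147/38 ≈ 5530.2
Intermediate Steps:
S(M) = -M/7
P(E, k) = -1 + 5*k + E*k (P(E, k) = (E*k + 5*k) - 1 = (5*k + E*k) - 1 = -1 + 5*k + E*k)
Z(L) = 3 - 1/(-2/7 + 6*L/7) (Z(L) = 3 - 1/(L - (L - 1*(-2))/7) = 3 - 1/(L - (L + 2)/7) = 3 - 1/(L - (2 + L)/7) = 3 - 1/(L + (-2/7 - L/7)) = 3 - 1/(-2/7 + 6*L/7))
T = 121/38 (T = (-13 + 18*(-1 + 5*1 - 10*1))/(2*(-1 + 3*(-1 + 5*1 - 10*1))) = (-13 + 18*(-1 + 5 - 10))/(2*(-1 + 3*(-1 + 5 - 10))) = (-13 + 18*(-6))/(2*(-1 + 3*(-6))) = (-13 - 108)/(2*(-1 - 18)) = (1/2)*(-121)/(-19) = (1/2)*(-1/19)*(-121) = 121/38 ≈ 3.1842)
(B(141) + T) + 5386 = (141 + 121/38) + 5386 = 5479/38 + 5386 = 210147/38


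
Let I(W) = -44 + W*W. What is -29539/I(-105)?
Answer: -29539/10981 ≈ -2.6900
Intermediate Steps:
I(W) = -44 + W²
-29539/I(-105) = -29539/(-44 + (-105)²) = -29539/(-44 + 11025) = -29539/10981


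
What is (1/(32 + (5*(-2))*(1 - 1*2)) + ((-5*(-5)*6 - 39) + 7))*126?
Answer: 14871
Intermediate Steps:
(1/(32 + (5*(-2))*(1 - 1*2)) + ((-5*(-5)*6 - 39) + 7))*126 = (1/(32 - 10*(1 - 2)) + ((25*6 - 39) + 7))*126 = (1/(32 - 10*(-1)) + ((150 - 39) + 7))*126 = (1/(32 + 10) + (111 + 7))*126 = (1/42 + 118)*126 = (4957/42)*126 = 14871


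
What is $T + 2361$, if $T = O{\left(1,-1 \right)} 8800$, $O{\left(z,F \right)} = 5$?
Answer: $46361$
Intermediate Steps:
$T = 44000$ ($T = 5 \cdot 8800 = 44000$)
$T + 2361 = 44000 + 2361 = 46361$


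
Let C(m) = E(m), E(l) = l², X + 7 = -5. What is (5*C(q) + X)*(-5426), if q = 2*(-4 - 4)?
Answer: -6880168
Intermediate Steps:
X = -12 (X = -7 - 5 = -12)
q = -16 (q = 2*(-8) = -16)
C(m) = m²
(5*C(q) + X)*(-5426) = (5*(-16)² - 12)*(-5426) = (5*256 - 12)*(-5426) = (1280 - 12)*(-5426) = 1268*(-5426) = -6880168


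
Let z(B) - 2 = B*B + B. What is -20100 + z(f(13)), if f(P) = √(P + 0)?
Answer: -20085 + √13 ≈ -20081.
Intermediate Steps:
f(P) = √P
z(B) = 2 + B + B² (z(B) = 2 + (B*B + B) = 2 + (B² + B) = 2 + (B + B²) = 2 + B + B²)
-20100 + z(f(13)) = -20100 + (2 + √13 + (√13)²) = -20100 + (2 + √13 + 13) = -20100 + (15 + √13) = -20085 + √13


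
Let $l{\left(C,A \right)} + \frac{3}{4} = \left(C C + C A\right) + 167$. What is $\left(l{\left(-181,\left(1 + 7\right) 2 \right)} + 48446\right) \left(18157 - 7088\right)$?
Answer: $\frac{3474658721}{4} \approx 8.6866 \cdot 10^{8}$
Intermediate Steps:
$l{\left(C,A \right)} = \frac{665}{4} + C^{2} + A C$ ($l{\left(C,A \right)} = - \frac{3}{4} + \left(\left(C C + C A\right) + 167\right) = - \frac{3}{4} + \left(\left(C^{2} + A C\right) + 167\right) = - \frac{3}{4} + \left(167 + C^{2} + A C\right) = \frac{665}{4} + C^{2} + A C$)
$\left(l{\left(-181,\left(1 + 7\right) 2 \right)} + 48446\right) \left(18157 - 7088\right) = \left(\left(\frac{665}{4} + \left(-181\right)^{2} + \left(1 + 7\right) 2 \left(-181\right)\right) + 48446\right) \left(18157 - 7088\right) = \left(\left(\frac{665}{4} + 32761 + 8 \cdot 2 \left(-181\right)\right) + 48446\right) 11069 = \left(\left(\frac{665}{4} + 32761 + 16 \left(-181\right)\right) + 48446\right) 11069 = \left(\left(\frac{665}{4} + 32761 - 2896\right) + 48446\right) 11069 = \left(\frac{120125}{4} + 48446\right) 11069 = \frac{313909}{4} \cdot 11069 = \frac{3474658721}{4}$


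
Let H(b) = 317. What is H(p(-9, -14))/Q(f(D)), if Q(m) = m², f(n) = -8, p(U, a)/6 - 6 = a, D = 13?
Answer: 317/64 ≈ 4.9531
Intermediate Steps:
p(U, a) = 36 + 6*a
H(p(-9, -14))/Q(f(D)) = 317/((-8)²) = 317/64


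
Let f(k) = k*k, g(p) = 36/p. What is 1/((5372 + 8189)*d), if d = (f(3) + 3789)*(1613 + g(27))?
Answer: 1/83145718518 ≈ 1.2027e-11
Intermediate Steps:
f(k) = k²
d = 6131238 (d = (3² + 3789)*(1613 + 36/27) = (9 + 3789)*(1613 + 36*(1/27)) = 3798*(1613 + 4/3) = 3798*(4843/3) = 6131238)
1/((5372 + 8189)*d) = 1/((5372 + 8189)*6131238) = (1/6131238)/13561 = (1/13561)*(1/6131238) = 1/83145718518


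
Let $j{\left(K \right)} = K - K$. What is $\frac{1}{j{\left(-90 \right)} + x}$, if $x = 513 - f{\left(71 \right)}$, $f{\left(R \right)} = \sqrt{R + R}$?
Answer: $\frac{513}{263027} + \frac{\sqrt{142}}{263027} \approx 0.0019957$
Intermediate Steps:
$j{\left(K \right)} = 0$
$f{\left(R \right)} = \sqrt{2} \sqrt{R}$ ($f{\left(R \right)} = \sqrt{2 R} = \sqrt{2} \sqrt{R}$)
$x = 513 - \sqrt{142}$ ($x = 513 - \sqrt{2} \sqrt{71} = 513 - \sqrt{142} \approx 501.08$)
$\frac{1}{j{\left(-90 \right)} + x} = \frac{1}{0 + \left(513 - \sqrt{142}\right)} = \frac{1}{513 - \sqrt{142}}$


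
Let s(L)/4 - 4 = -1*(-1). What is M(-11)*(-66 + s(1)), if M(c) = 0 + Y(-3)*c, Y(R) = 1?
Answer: 506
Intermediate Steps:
s(L) = 20 (s(L) = 16 + 4*(-1*(-1)) = 16 + 4*1 = 16 + 4 = 20)
M(c) = c (M(c) = 0 + 1*c = 0 + c = c)
M(-11)*(-66 + s(1)) = -11*(-66 + 20) = -11*(-46) = 506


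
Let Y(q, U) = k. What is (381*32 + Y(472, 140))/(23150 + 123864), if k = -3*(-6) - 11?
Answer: 12199/147014 ≈ 0.082978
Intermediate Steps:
k = 7 (k = 18 - 11 = 7)
Y(q, U) = 7
(381*32 + Y(472, 140))/(23150 + 123864) = (381*32 + 7)/(23150 + 123864) = (12192 + 7)/147014 = 12199*(1/147014) = 12199/147014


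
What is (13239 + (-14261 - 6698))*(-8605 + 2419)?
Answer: 47755920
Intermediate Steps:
(13239 + (-14261 - 6698))*(-8605 + 2419) = (13239 - 20959)*(-6186) = -7720*(-6186) = 47755920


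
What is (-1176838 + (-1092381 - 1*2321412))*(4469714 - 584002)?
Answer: -17837869964272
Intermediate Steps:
(-1176838 + (-1092381 - 1*2321412))*(4469714 - 584002) = (-1176838 + (-1092381 - 2321412))*3885712 = (-1176838 - 3413793)*3885712 = -4590631*3885712 = -17837869964272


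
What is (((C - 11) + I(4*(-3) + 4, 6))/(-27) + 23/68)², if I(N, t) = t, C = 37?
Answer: 2418025/3370896 ≈ 0.71732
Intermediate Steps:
(((C - 11) + I(4*(-3) + 4, 6))/(-27) + 23/68)² = (((37 - 11) + 6)/(-27) + 23/68)² = ((26 + 6)*(-1/27) + 23*(1/68))² = (32*(-1/27) + 23/68)² = (-32/27 + 23/68)² = (-1555/1836)² = 2418025/3370896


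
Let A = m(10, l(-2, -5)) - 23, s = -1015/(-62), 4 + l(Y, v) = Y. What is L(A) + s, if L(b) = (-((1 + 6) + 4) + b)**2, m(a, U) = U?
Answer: 100215/62 ≈ 1616.4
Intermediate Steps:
l(Y, v) = -4 + Y
s = 1015/62 (s = -1015*(-1)/62 = -5*(-203/62) = 1015/62 ≈ 16.371)
A = -29 (A = (-4 - 2) - 23 = -6 - 23 = -29)
L(b) = (-11 + b)**2 (L(b) = (-(7 + 4) + b)**2 = (-1*11 + b)**2 = (-11 + b)**2)
L(A) + s = (-11 - 29)**2 + 1015/62 = (-40)**2 + 1015/62 = 1600 + 1015/62 = 100215/62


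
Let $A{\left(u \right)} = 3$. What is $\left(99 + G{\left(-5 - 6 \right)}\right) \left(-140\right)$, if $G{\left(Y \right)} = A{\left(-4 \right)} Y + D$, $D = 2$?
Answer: $-9520$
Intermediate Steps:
$G{\left(Y \right)} = 2 + 3 Y$ ($G{\left(Y \right)} = 3 Y + 2 = 2 + 3 Y$)
$\left(99 + G{\left(-5 - 6 \right)}\right) \left(-140\right) = \left(99 + \left(2 + 3 \left(-5 - 6\right)\right)\right) \left(-140\right) = \left(99 + \left(2 + 3 \left(-11\right)\right)\right) \left(-140\right) = \left(99 + \left(2 - 33\right)\right) \left(-140\right) = \left(99 - 31\right) \left(-140\right) = 68 \left(-140\right) = -9520$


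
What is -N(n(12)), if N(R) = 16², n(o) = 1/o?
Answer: -256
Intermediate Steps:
N(R) = 256
-N(n(12)) = -1*256 = -256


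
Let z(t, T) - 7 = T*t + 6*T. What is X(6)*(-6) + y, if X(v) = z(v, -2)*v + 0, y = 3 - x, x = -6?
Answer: 621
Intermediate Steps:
z(t, T) = 7 + 6*T + T*t (z(t, T) = 7 + (T*t + 6*T) = 7 + (6*T + T*t) = 7 + 6*T + T*t)
y = 9 (y = 3 - 1*(-6) = 3 + 6 = 9)
X(v) = v*(-5 - 2*v) (X(v) = (7 + 6*(-2) - 2*v)*v + 0 = (7 - 12 - 2*v)*v + 0 = (-5 - 2*v)*v + 0 = v*(-5 - 2*v) + 0 = v*(-5 - 2*v))
X(6)*(-6) + y = -1*6*(5 + 2*6)*(-6) + 9 = -1*6*(5 + 12)*(-6) + 9 = -1*6*17*(-6) + 9 = -102*(-6) + 9 = 612 + 9 = 621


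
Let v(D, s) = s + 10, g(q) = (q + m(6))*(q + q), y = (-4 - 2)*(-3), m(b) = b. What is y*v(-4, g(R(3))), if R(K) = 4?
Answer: 1620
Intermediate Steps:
y = 18 (y = -6*(-3) = 18)
g(q) = 2*q*(6 + q) (g(q) = (q + 6)*(q + q) = (6 + q)*(2*q) = 2*q*(6 + q))
v(D, s) = 10 + s
y*v(-4, g(R(3))) = 18*(10 + 2*4*(6 + 4)) = 18*(10 + 2*4*10) = 18*(10 + 80) = 18*90 = 1620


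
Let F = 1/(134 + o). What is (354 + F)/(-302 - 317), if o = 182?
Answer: -111865/195604 ≈ -0.57190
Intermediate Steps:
F = 1/316 (F = 1/(134 + 182) = 1/316 ≈ 0.0031646)
(354 + F)/(-302 - 317) = (354 + 1/316)/(-302 - 317) = (111865/316)/(-619) = (111865/316)*(-1/619) = -111865/195604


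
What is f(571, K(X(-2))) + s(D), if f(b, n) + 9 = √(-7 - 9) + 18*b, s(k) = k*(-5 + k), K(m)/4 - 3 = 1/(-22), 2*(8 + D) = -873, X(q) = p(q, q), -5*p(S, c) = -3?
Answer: 840287/4 + 4*I ≈ 2.1007e+5 + 4.0*I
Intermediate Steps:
p(S, c) = ⅗ (p(S, c) = -⅕*(-3) = ⅗)
X(q) = ⅗
D = -889/2 (D = -8 + (½)*(-873) = -8 - 873/2 = -889/2 ≈ -444.50)
K(m) = 130/11 (K(m) = 12 + 4/(-22) = 12 + 4*(-1/22) = 12 - 2/11 = 130/11)
f(b, n) = -9 + 4*I + 18*b (f(b, n) = -9 + (√(-7 - 9) + 18*b) = -9 + (√(-16) + 18*b) = -9 + (4*I + 18*b) = -9 + 4*I + 18*b)
f(571, K(X(-2))) + s(D) = (-9 + 4*I + 18*571) - 889*(-5 - 889/2)/2 = (-9 + 4*I + 10278) - 889/2*(-899/2) = (10269 + 4*I) + 799211/4 = 840287/4 + 4*I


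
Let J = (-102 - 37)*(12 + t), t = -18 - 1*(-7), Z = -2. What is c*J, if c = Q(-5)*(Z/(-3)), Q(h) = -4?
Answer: 1112/3 ≈ 370.67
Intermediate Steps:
t = -11 (t = -18 + 7 = -11)
c = -8/3 (c = -(-8)/(-3) = -(-8)*(-1)/3 = -4*⅔ = -8/3 ≈ -2.6667)
J = -139 (J = (-102 - 37)*(12 - 11) = -139*1 = -139)
c*J = -8/3*(-139) = 1112/3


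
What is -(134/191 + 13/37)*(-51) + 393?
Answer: 3156822/7067 ≈ 446.70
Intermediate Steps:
-(134/191 + 13/37)*(-51) + 393 = -1*7441/7067*(-51) + 393 = -7441/7067*(-51) + 393 = 379491/7067 + 393 = 3156822/7067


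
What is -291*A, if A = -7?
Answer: 2037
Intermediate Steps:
-291*A = -291*(-7) = 2037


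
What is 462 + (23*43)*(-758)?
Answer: -749200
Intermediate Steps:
462 + (23*43)*(-758) = 462 + 989*(-758) = 462 - 749662 = -749200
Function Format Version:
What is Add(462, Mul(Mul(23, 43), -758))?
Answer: -749200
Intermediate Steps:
Add(462, Mul(Mul(23, 43), -758)) = Add(462, Mul(989, -758)) = Add(462, -749662) = -749200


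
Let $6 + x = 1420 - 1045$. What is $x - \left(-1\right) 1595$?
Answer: $1964$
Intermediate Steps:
$x = 369$ ($x = -6 + \left(1420 - 1045\right) = -6 + 375 = 369$)
$x - \left(-1\right) 1595 = 369 - \left(-1\right) 1595 = 369 - -1595 = 369 + 1595 = 1964$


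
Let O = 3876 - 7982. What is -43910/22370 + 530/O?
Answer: -9607528/4592561 ≈ -2.0920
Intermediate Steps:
O = -4106
-43910/22370 + 530/O = -43910/22370 + 530/(-4106) = -43910*1/22370 + 530*(-1/4106) = -4391/2237 - 265/2053 = -9607528/4592561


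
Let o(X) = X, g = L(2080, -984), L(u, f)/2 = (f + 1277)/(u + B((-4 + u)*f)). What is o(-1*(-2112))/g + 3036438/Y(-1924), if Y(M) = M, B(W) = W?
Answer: -2073538892055/281866 ≈ -7.3565e+6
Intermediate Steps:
L(u, f) = 2*(1277 + f)/(u + f*(-4 + u)) (L(u, f) = 2*((f + 1277)/(u + (-4 + u)*f)) = 2*((1277 + f)/(u + f*(-4 + u))) = 2*(1277 + f)/(u + f*(-4 + u)))
g = -293/1020352 (g = 2*(1277 - 984)/(2080 - 984*(-4 + 2080)) = 2*293/(2080 - 984*2076) = 2*293/(2080 - 2042784) = 2*293/(-2040704) = 2*(-1/2040704)*293 = -293/1020352 ≈ -0.00028716)
o(-1*(-2112))/g + 3036438/Y(-1924) = (-1*(-2112))/(-293/1020352) + 3036438/(-1924) = 2112*(-1020352/293) + 3036438*(-1/1924) = -2154983424/293 - 1518219/962 = -2073538892055/281866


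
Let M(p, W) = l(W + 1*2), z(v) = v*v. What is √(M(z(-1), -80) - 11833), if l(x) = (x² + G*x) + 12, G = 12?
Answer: I*√6673 ≈ 81.688*I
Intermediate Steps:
z(v) = v²
l(x) = 12 + x² + 12*x (l(x) = (x² + 12*x) + 12 = 12 + x² + 12*x)
M(p, W) = 36 + (2 + W)² + 12*W (M(p, W) = 12 + (W + 1*2)² + 12*(W + 1*2) = 12 + (W + 2)² + 12*(W + 2) = 12 + (2 + W)² + 12*(2 + W) = 12 + (2 + W)² + (24 + 12*W) = 36 + (2 + W)² + 12*W)
√(M(z(-1), -80) - 11833) = √((40 + (-80)² + 16*(-80)) - 11833) = √((40 + 6400 - 1280) - 11833) = √(5160 - 11833) = √(-6673) = I*√6673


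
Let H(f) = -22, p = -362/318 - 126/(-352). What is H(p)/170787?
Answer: -22/170787 ≈ -0.00012882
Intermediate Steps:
p = -21839/27984 (p = -362*1/318 - 126*(-1/352) = -181/159 + 63/176 = -21839/27984 ≈ -0.78041)
H(p)/170787 = -22/170787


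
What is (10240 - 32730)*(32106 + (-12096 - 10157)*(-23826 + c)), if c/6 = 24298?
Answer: 61037596417200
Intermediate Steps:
c = 145788 (c = 6*24298 = 145788)
(10240 - 32730)*(32106 + (-12096 - 10157)*(-23826 + c)) = (10240 - 32730)*(32106 + (-12096 - 10157)*(-23826 + 145788)) = -22490*(32106 - 22253*121962) = -22490*(32106 - 2714020386) = -22490*(-2713988280) = 61037596417200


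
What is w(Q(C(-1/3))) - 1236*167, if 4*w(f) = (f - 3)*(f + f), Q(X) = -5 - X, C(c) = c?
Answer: -1857547/9 ≈ -2.0639e+5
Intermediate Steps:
w(f) = f*(-3 + f)/2 (w(f) = ((f - 3)*(f + f))/4 = ((-3 + f)*(2*f))/4 = (2*f*(-3 + f))/4 = f*(-3 + f)/2)
w(Q(C(-1/3))) - 1236*167 = (-5 - (-1)/3)*(-3 + (-5 - (-1)/3))/2 - 1236*167 = (-5 - (-1)/3)*(-3 + (-5 - (-1)/3))/2 - 206412 = (-5 - 1*(-⅓))*(-3 + (-5 - 1*(-⅓)))/2 - 206412 = (-5 + ⅓)*(-3 + (-5 + ⅓))/2 - 206412 = (½)*(-14/3)*(-3 - 14/3) - 206412 = (½)*(-14/3)*(-23/3) - 206412 = 161/9 - 206412 = -1857547/9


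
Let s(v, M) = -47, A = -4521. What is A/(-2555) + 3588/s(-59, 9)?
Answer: -8954853/120085 ≈ -74.571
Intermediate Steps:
A/(-2555) + 3588/s(-59, 9) = -4521/(-2555) + 3588/(-47) = -4521*(-1/2555) + 3588*(-1/47) = 4521/2555 - 3588/47 = -8954853/120085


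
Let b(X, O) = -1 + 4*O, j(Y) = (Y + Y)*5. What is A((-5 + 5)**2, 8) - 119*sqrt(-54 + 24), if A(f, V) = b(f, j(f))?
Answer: -1 - 119*I*sqrt(30) ≈ -1.0 - 651.79*I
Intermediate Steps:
j(Y) = 10*Y (j(Y) = (2*Y)*5 = 10*Y)
A(f, V) = -1 + 40*f (A(f, V) = -1 + 4*(10*f) = -1 + 40*f)
A((-5 + 5)**2, 8) - 119*sqrt(-54 + 24) = (-1 + 40*(-5 + 5)**2) - 119*sqrt(-54 + 24) = (-1 + 40*0**2) - 119*I*sqrt(30) = (-1 + 40*0) - 119*I*sqrt(30) = (-1 + 0) - 119*I*sqrt(30) = -1 - 119*I*sqrt(30)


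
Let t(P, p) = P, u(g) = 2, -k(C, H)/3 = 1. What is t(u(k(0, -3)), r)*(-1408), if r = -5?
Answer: -2816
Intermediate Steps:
k(C, H) = -3 (k(C, H) = -3*1 = -3)
t(u(k(0, -3)), r)*(-1408) = 2*(-1408) = -2816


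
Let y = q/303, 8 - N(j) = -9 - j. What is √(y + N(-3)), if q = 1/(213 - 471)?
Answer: √9506262410/26058 ≈ 3.7417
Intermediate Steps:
N(j) = 17 + j (N(j) = 8 - (-9 - j) = 8 + (9 + j) = 17 + j)
q = -1/258 (q = 1/(-258) = -1/258 ≈ -0.0038760)
y = -1/78174 (y = -1/258/303 = -1/258*1/303 = -1/78174 ≈ -1.2792e-5)
√(y + N(-3)) = √(-1/78174 + (17 - 3)) = √(-1/78174 + 14) = √(1094435/78174) = √9506262410/26058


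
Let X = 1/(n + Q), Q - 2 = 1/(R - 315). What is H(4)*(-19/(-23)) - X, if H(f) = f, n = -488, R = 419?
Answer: 3843660/1162489 ≈ 3.3064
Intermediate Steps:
Q = 209/104 (Q = 2 + 1/(419 - 315) = 2 + 1/104 = 209/104 ≈ 2.0096)
X = -104/50543 (X = 1/(-488 + 209/104) = 1/(-50543/104) = -104/50543 ≈ -0.0020577)
H(4)*(-19/(-23)) - X = 4*(-19/(-23)) - 1*(-104/50543) = 4*(-19*(-1/23)) + 104/50543 = 4*(19/23) + 104/50543 = 76/23 + 104/50543 = 3843660/1162489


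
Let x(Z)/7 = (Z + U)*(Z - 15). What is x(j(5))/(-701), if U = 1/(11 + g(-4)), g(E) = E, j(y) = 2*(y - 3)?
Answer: 319/701 ≈ 0.45506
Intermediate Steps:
j(y) = -6 + 2*y (j(y) = 2*(-3 + y) = -6 + 2*y)
U = ⅐ (U = 1/(11 - 4) = 1/7 = ⅐ ≈ 0.14286)
x(Z) = 7*(-15 + Z)*(⅐ + Z) (x(Z) = 7*((Z + ⅐)*(Z - 15)) = 7*((⅐ + Z)*(-15 + Z)) = 7*((-15 + Z)*(⅐ + Z)) = 7*(-15 + Z)*(⅐ + Z))
x(j(5))/(-701) = (-15 - 104*(-6 + 2*5) + 7*(-6 + 2*5)²)/(-701) = (-15 - 104*(-6 + 10) + 7*(-6 + 10)²)*(-1/701) = (-15 - 104*4 + 7*4²)*(-1/701) = (-15 - 416 + 7*16)*(-1/701) = (-15 - 416 + 112)*(-1/701) = -319*(-1/701) = 319/701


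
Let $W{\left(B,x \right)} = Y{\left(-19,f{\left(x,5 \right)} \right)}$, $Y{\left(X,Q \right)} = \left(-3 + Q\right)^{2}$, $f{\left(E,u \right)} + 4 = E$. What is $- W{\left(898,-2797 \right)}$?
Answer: $-7862416$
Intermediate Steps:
$f{\left(E,u \right)} = -4 + E$
$W{\left(B,x \right)} = \left(-7 + x\right)^{2}$ ($W{\left(B,x \right)} = \left(-3 + \left(-4 + x\right)\right)^{2} = \left(-7 + x\right)^{2}$)
$- W{\left(898,-2797 \right)} = - \left(-7 - 2797\right)^{2} = - \left(-2804\right)^{2} = \left(-1\right) 7862416 = -7862416$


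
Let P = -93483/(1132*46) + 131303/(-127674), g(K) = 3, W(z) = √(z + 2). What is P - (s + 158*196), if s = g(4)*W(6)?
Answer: -102950742614731/3324120264 - 6*√2 ≈ -30979.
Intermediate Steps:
W(z) = √(2 + z)
s = 6*√2 (s = 3*√(2 + 6) = 3*√8 = 3*(2*√2) = 6*√2 ≈ 8.4853)
P = -9386279179/3324120264 (P = -93483/52072 + 131303*(-1/127674) = -93483*1/52072 - 131303/127674 = -93483/52072 - 131303/127674 = -9386279179/3324120264 ≈ -2.8237)
P - (s + 158*196) = -9386279179/3324120264 - (6*√2 + 158*196) = -9386279179/3324120264 - (6*√2 + 30968) = -9386279179/3324120264 - (30968 + 6*√2) = -9386279179/3324120264 + (-30968 - 6*√2) = -102950742614731/3324120264 - 6*√2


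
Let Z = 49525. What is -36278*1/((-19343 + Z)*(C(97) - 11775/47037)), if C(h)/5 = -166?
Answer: 16729493/11555706885 ≈ 0.0014477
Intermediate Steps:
C(h) = -830 (C(h) = 5*(-166) = -830)
-36278*1/((-19343 + Z)*(C(97) - 11775/47037)) = -36278*1/((-19343 + 49525)*(-830 - 11775/47037)) = -36278*1/(30182*(-830 - 11775*1/47037)) = -36278*1/(30182*(-830 - 3925/15679)) = -36278/((-13017495/15679*30182)) = -36278/(-392894034090/15679) = -36278*(-15679/392894034090) = 16729493/11555706885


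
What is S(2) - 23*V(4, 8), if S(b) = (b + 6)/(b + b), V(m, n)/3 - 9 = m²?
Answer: -1723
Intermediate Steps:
V(m, n) = 27 + 3*m²
S(b) = (6 + b)/(2*b) (S(b) = (6 + b)/((2*b)) = (6 + b)*(1/(2*b)) = (6 + b)/(2*b))
S(2) - 23*V(4, 8) = (½)*(6 + 2)/2 - 23*(27 + 3*4²) = (½)*(½)*8 - 23*(27 + 3*16) = 2 - 23*(27 + 48) = 2 - 23*75 = 2 - 1725 = -1723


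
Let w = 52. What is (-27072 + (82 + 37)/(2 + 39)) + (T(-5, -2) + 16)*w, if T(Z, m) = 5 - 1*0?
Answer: -1065061/41 ≈ -25977.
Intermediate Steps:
T(Z, m) = 5 (T(Z, m) = 5 + 0 = 5)
(-27072 + (82 + 37)/(2 + 39)) + (T(-5, -2) + 16)*w = (-27072 + (82 + 37)/(2 + 39)) + (5 + 16)*52 = (-27072 + 119/41) + 21*52 = (-27072 + 119*(1/41)) + 1092 = (-27072 + 119/41) + 1092 = -1109833/41 + 1092 = -1065061/41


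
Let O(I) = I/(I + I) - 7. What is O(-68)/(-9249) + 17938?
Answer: 331817137/18498 ≈ 17938.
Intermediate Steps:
O(I) = -13/2 (O(I) = I/((2*I)) - 7 = (1/(2*I))*I - 7 = ½ - 7 = -13/2)
O(-68)/(-9249) + 17938 = -13/2/(-9249) + 17938 = -13/2*(-1/9249) + 17938 = 13/18498 + 17938 = 331817137/18498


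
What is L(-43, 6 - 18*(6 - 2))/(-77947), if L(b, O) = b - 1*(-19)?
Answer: 24/77947 ≈ 0.00030790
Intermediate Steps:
L(b, O) = 19 + b (L(b, O) = b + 19 = 19 + b)
L(-43, 6 - 18*(6 - 2))/(-77947) = (19 - 43)/(-77947) = -24*(-1/77947) = 24/77947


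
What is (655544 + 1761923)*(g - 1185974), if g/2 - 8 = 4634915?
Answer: 19542493792224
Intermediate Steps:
g = 9269846 (g = 16 + 2*4634915 = 16 + 9269830 = 9269846)
(655544 + 1761923)*(g - 1185974) = (655544 + 1761923)*(9269846 - 1185974) = 2417467*8083872 = 19542493792224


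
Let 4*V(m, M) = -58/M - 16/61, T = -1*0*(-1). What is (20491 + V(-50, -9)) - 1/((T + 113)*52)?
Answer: 66107393921/3225924 ≈ 20493.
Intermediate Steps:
T = 0 (T = 0*(-1) = 0)
V(m, M) = -4/61 - 29/(2*M) (V(m, M) = (-58/M - 16/61)/4 = (-16/61 - 58/M)/4 = -4/61 - 29/(2*M))
(20491 + V(-50, -9)) - 1/((T + 113)*52) = (20491 + (1/122)*(-1769 - 8*(-9))/(-9)) - 1/((0 + 113)*52) = (20491 + (1/122)*(-1/9)*(-1769 + 72)) - 1/(113*52) = (20491 + (1/122)*(-1/9)*(-1697)) - 1/5876 = (20491 + 1697/1098) - 1*1/5876 = 22500815/1098 - 1/5876 = 66107393921/3225924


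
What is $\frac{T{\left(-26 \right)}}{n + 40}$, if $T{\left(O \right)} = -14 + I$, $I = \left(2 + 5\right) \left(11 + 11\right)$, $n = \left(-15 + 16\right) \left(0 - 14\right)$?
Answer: $\frac{70}{13} \approx 5.3846$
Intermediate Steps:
$n = -14$ ($n = 1 \left(-14\right) = -14$)
$I = 154$ ($I = 7 \cdot 22 = 154$)
$T{\left(O \right)} = 140$ ($T{\left(O \right)} = -14 + 154 = 140$)
$\frac{T{\left(-26 \right)}}{n + 40} = \frac{1}{-14 + 40} \cdot 140 = \frac{1}{26} \cdot 140 = \frac{70}{13}$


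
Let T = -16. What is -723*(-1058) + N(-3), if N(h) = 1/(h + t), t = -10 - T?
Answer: 2294803/3 ≈ 7.6493e+5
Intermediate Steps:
t = 6 (t = -10 - 1*(-16) = -10 + 16 = 6)
N(h) = 1/(6 + h) (N(h) = 1/(h + 6) = 1/(6 + h))
-723*(-1058) + N(-3) = -723*(-1058) + 1/(6 - 3) = 764934 + 1/3 = 764934 + ⅓ = 2294803/3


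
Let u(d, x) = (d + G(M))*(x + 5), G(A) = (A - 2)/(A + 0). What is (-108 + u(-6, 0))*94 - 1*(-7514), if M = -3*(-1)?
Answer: -15904/3 ≈ -5301.3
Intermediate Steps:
M = 3
G(A) = (-2 + A)/A
u(d, x) = (5 + x)*(1/3 + d) (u(d, x) = (d + (-2 + 3)/3)*(x + 5) = (d + (1/3)*1)*(5 + x) = (d + 1/3)*(5 + x) = (1/3 + d)*(5 + x) = (5 + x)*(1/3 + d))
(-108 + u(-6, 0))*94 - 1*(-7514) = (-108 + (5/3 + 5*(-6) + (1/3)*0 - 6*0))*94 - 1*(-7514) = (-108 + (5/3 - 30 + 0 + 0))*94 + 7514 = (-108 - 85/3)*94 + 7514 = -409/3*94 + 7514 = -38446/3 + 7514 = -15904/3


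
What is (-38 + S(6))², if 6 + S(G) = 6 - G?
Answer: 1936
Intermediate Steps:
S(G) = -G (S(G) = -6 + (6 - G) = -G)
(-38 + S(6))² = (-38 - 1*6)² = (-38 - 6)² = (-44)² = 1936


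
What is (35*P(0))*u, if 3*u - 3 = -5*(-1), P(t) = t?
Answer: 0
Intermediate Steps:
u = 8/3 (u = 1 + (-5*(-1))/3 = 1 + (⅓)*5 = 1 + 5/3 = 8/3 ≈ 2.6667)
(35*P(0))*u = (35*0)*(8/3) = 0*(8/3) = 0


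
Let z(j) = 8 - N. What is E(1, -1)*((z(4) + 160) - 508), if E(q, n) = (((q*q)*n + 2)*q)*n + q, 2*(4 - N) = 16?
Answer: 0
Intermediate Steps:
N = -4 (N = 4 - 1/2*16 = 4 - 8 = -4)
E(q, n) = q + n*q*(2 + n*q**2) (E(q, n) = ((q**2*n + 2)*q)*n + q = ((n*q**2 + 2)*q)*n + q = ((2 + n*q**2)*q)*n + q = (q*(2 + n*q**2))*n + q = n*q*(2 + n*q**2) + q = q + n*q*(2 + n*q**2))
z(j) = 12 (z(j) = 8 - 1*(-4) = 8 + 4 = 12)
E(1, -1)*((z(4) + 160) - 508) = (1*(1 + 2*(-1) + (-1)**2*1**2))*((12 + 160) - 508) = (1*(1 - 2 + 1*1))*(172 - 508) = (1*(1 - 2 + 1))*(-336) = (1*0)*(-336) = 0*(-336) = 0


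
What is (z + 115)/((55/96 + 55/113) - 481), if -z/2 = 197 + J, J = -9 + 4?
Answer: 2918112/5206393 ≈ 0.56049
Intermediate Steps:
J = -5
z = -384 (z = -2*(197 - 5) = -2*192 = -384)
(z + 115)/((55/96 + 55/113) - 481) = (-384 + 115)/((55/96 + 55/113) - 481) = -269/((55*(1/96) + 55*(1/113)) - 481) = -269/((55/96 + 55/113) - 481) = -269/(11495/10848 - 481) = -269/(-5206393/10848) = -269*(-10848/5206393) = 2918112/5206393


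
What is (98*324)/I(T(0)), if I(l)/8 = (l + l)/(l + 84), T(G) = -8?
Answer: -75411/4 ≈ -18853.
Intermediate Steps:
I(l) = 16*l/(84 + l) (I(l) = 8*((l + l)/(l + 84)) = 8*((2*l)/(84 + l)) = 8*(2*l/(84 + l)) = 16*l/(84 + l))
(98*324)/I(T(0)) = (98*324)/((16*(-8)/(84 - 8))) = 31752/((16*(-8)/76)) = 31752/((16*(-8)*(1/76))) = 31752/(-32/19) = 31752*(-19/32) = -75411/4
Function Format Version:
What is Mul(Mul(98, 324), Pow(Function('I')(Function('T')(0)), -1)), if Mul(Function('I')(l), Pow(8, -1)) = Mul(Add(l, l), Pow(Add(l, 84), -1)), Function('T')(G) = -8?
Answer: Rational(-75411, 4) ≈ -18853.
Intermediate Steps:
Function('I')(l) = Mul(16, l, Pow(Add(84, l), -1)) (Function('I')(l) = Mul(8, Mul(Add(l, l), Pow(Add(l, 84), -1))) = Mul(8, Mul(Mul(2, l), Pow(Add(84, l), -1))) = Mul(8, Mul(2, l, Pow(Add(84, l), -1))) = Mul(16, l, Pow(Add(84, l), -1)))
Mul(Mul(98, 324), Pow(Function('I')(Function('T')(0)), -1)) = Mul(Mul(98, 324), Pow(Mul(16, -8, Pow(Add(84, -8), -1)), -1)) = Mul(31752, Pow(Mul(16, -8, Pow(76, -1)), -1)) = Mul(31752, Pow(Mul(16, -8, Rational(1, 76)), -1)) = Mul(31752, Pow(Rational(-32, 19), -1)) = Mul(31752, Rational(-19, 32)) = Rational(-75411, 4)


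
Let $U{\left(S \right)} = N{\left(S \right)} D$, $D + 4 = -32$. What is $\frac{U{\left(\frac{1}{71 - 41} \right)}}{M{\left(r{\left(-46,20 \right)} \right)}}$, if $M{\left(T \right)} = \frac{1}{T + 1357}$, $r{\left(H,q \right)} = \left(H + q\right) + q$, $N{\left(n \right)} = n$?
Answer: $- \frac{8106}{5} \approx -1621.2$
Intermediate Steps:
$D = -36$ ($D = -4 - 32 = -36$)
$r{\left(H,q \right)} = H + 2 q$
$U{\left(S \right)} = - 36 S$ ($U{\left(S \right)} = S \left(-36\right) = - 36 S$)
$M{\left(T \right)} = \frac{1}{1357 + T}$
$\frac{U{\left(\frac{1}{71 - 41} \right)}}{M{\left(r{\left(-46,20 \right)} \right)}} = \frac{\left(-36\right) \frac{1}{71 - 41}}{\frac{1}{1357 + \left(-46 + 2 \cdot 20\right)}} = \frac{\left(-36\right) \frac{1}{30}}{\frac{1}{1357 + \left(-46 + 40\right)}} = \frac{\left(-36\right) \frac{1}{30}}{\frac{1}{1357 - 6}} = - \frac{6}{5 \cdot \frac{1}{1351}} = - \frac{6 \frac{1}{\frac{1}{1351}}}{5} = \left(- \frac{6}{5}\right) 1351 = - \frac{8106}{5}$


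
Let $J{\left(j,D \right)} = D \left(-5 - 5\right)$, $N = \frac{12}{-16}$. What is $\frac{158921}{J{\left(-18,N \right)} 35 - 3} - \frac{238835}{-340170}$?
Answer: $\frac{2405428189}{3923294} \approx 613.11$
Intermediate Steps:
$N = - \frac{3}{4}$ ($N = 12 \left(- \frac{1}{16}\right) = - \frac{3}{4} \approx -0.75$)
$J{\left(j,D \right)} = - 10 D$ ($J{\left(j,D \right)} = D \left(-10\right) = - 10 D$)
$\frac{158921}{J{\left(-18,N \right)} 35 - 3} - \frac{238835}{-340170} = \frac{158921}{\left(-10\right) \left(- \frac{3}{4}\right) 35 - 3} - \frac{238835}{-340170} = \frac{158921}{\frac{15}{2} \cdot 35 - 3} - - \frac{47767}{68034} = \frac{158921}{\frac{525}{2} - 3} + \frac{47767}{68034} = \frac{158921}{\frac{519}{2}} + \frac{47767}{68034} = 158921 \cdot \frac{2}{519} + \frac{47767}{68034} = \frac{317842}{519} + \frac{47767}{68034} = \frac{2405428189}{3923294}$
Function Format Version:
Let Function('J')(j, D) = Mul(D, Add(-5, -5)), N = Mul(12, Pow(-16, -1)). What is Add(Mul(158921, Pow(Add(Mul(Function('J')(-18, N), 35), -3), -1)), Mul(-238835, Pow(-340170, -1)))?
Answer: Rational(2405428189, 3923294) ≈ 613.11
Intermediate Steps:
N = Rational(-3, 4) (N = Mul(12, Rational(-1, 16)) = Rational(-3, 4) ≈ -0.75000)
Function('J')(j, D) = Mul(-10, D) (Function('J')(j, D) = Mul(D, -10) = Mul(-10, D))
Add(Mul(158921, Pow(Add(Mul(Function('J')(-18, N), 35), -3), -1)), Mul(-238835, Pow(-340170, -1))) = Add(Mul(158921, Pow(Add(Mul(Mul(-10, Rational(-3, 4)), 35), -3), -1)), Mul(-238835, Pow(-340170, -1))) = Add(Mul(158921, Pow(Add(Mul(Rational(15, 2), 35), -3), -1)), Mul(-238835, Rational(-1, 340170))) = Add(Mul(158921, Pow(Add(Rational(525, 2), -3), -1)), Rational(47767, 68034)) = Add(Mul(158921, Pow(Rational(519, 2), -1)), Rational(47767, 68034)) = Add(Mul(158921, Rational(2, 519)), Rational(47767, 68034)) = Add(Rational(317842, 519), Rational(47767, 68034)) = Rational(2405428189, 3923294)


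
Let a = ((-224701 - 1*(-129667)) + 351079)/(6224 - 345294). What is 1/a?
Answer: -1654/1249 ≈ -1.3243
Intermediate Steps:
a = -1249/1654 (a = ((-224701 + 129667) + 351079)/(-339070) = (-95034 + 351079)*(-1/339070) = 256045*(-1/339070) = -1249/1654 ≈ -0.75514)
1/a = 1/(-1249/1654) = -1654/1249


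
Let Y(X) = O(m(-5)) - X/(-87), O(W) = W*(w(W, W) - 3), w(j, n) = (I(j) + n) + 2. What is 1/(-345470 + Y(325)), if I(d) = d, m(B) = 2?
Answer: -87/30055043 ≈ -2.8947e-6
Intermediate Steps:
w(j, n) = 2 + j + n (w(j, n) = (j + n) + 2 = 2 + j + n)
O(W) = W*(-1 + 2*W) (O(W) = W*((2 + W + W) - 3) = W*((2 + 2*W) - 3) = W*(-1 + 2*W))
Y(X) = 6 + X/87 (Y(X) = 2*(-1 + 2*2) - X/(-87) = 2*(-1 + 4) - X*(-1)/87 = 2*3 - (-1)*X/87 = 6 + X/87)
1/(-345470 + Y(325)) = 1/(-345470 + (6 + (1/87)*325)) = 1/(-345470 + (6 + 325/87)) = 1/(-345470 + 847/87) = 1/(-30055043/87) = -87/30055043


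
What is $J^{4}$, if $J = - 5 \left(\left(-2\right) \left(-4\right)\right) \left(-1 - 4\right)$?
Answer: $1600000000$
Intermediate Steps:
$J = 200$ ($J = \left(-5\right) 8 \left(-5\right) = \left(-40\right) \left(-5\right) = 200$)
$J^{4} = 200^{4} = 1600000000$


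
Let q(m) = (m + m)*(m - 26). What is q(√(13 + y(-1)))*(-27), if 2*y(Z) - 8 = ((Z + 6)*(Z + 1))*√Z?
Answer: -918 + 1404*√17 ≈ 4870.8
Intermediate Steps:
y(Z) = 4 + √Z*(1 + Z)*(6 + Z)/2 (y(Z) = 4 + (((Z + 6)*(Z + 1))*√Z)/2 = 4 + (((6 + Z)*(1 + Z))*√Z)/2 = 4 + (((1 + Z)*(6 + Z))*√Z)/2 = 4 + (√Z*(1 + Z)*(6 + Z))/2 = 4 + √Z*(1 + Z)*(6 + Z)/2)
q(m) = 2*m*(-26 + m) (q(m) = (2*m)*(-26 + m) = 2*m*(-26 + m))
q(√(13 + y(-1)))*(-27) = (2*√(13 + (4 + (-1)^(5/2)/2 + 3*√(-1) + 7*(-1)^(3/2)/2))*(-26 + √(13 + (4 + (-1)^(5/2)/2 + 3*√(-1) + 7*(-1)^(3/2)/2))))*(-27) = (2*√(13 + (4 + I/2 + 3*I + 7*(-I)/2))*(-26 + √(13 + (4 + I/2 + 3*I + 7*(-I)/2))))*(-27) = (2*√(13 + (4 + I/2 + 3*I - 7*I/2))*(-26 + √(13 + (4 + I/2 + 3*I - 7*I/2))))*(-27) = (2*√(13 + 4)*(-26 + √(13 + 4)))*(-27) = (2*√17*(-26 + √17))*(-27) = -54*√17*(-26 + √17)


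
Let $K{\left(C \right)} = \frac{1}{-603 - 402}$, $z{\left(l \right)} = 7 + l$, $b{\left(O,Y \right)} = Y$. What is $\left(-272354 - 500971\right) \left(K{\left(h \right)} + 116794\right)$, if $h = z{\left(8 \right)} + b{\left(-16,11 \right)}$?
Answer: $- \frac{6051421191795}{67} \approx -9.032 \cdot 10^{10}$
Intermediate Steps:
$h = 26$ ($h = \left(7 + 8\right) + 11 = 15 + 11 = 26$)
$K{\left(C \right)} = - \frac{1}{1005}$ ($K{\left(C \right)} = \frac{1}{-1005} = - \frac{1}{1005}$)
$\left(-272354 - 500971\right) \left(K{\left(h \right)} + 116794\right) = \left(-272354 - 500971\right) \left(- \frac{1}{1005} + 116794\right) = \left(-773325\right) \frac{117377969}{1005} = - \frac{6051421191795}{67}$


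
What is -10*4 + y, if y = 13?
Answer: -27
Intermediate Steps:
-10*4 + y = -10*4 + 13 = -40 + 13 = -27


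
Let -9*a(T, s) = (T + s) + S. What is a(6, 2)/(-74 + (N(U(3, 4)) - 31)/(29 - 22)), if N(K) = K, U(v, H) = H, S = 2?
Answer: 14/981 ≈ 0.014271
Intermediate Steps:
a(T, s) = -2/9 - T/9 - s/9 (a(T, s) = -((T + s) + 2)/9 = -(2 + T + s)/9 = -2/9 - T/9 - s/9)
a(6, 2)/(-74 + (N(U(3, 4)) - 31)/(29 - 22)) = (-2/9 - 1/9*6 - 1/9*2)/(-74 + (4 - 31)/(29 - 22)) = (-2/9 - 2/3 - 2/9)/(-74 - 27/7) = -10/9/(-74 - 27*1/7) = -10/9/(-74 - 27/7) = -10/9/(-545/7) = -7/545*(-10/9) = 14/981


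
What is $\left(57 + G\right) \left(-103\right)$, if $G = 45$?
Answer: $-10506$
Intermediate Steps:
$\left(57 + G\right) \left(-103\right) = \left(57 + 45\right) \left(-103\right) = 102 \left(-103\right) = -10506$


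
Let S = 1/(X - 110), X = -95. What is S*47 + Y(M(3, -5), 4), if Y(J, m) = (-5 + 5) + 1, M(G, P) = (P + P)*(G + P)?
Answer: 158/205 ≈ 0.77073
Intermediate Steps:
M(G, P) = 2*P*(G + P) (M(G, P) = (2*P)*(G + P) = 2*P*(G + P))
Y(J, m) = 1 (Y(J, m) = 0 + 1 = 1)
S = -1/205 (S = 1/(-95 - 110) = 1/(-205) = -1/205 ≈ -0.0048781)
S*47 + Y(M(3, -5), 4) = -1/205*47 + 1 = -47/205 + 1 = 158/205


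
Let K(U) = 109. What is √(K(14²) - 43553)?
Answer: 2*I*√10861 ≈ 208.43*I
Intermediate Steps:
√(K(14²) - 43553) = √(109 - 43553) = √(-43444) = 2*I*√10861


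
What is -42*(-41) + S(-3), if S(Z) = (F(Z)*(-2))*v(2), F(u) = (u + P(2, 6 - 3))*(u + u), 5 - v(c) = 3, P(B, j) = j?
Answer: 1722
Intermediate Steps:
v(c) = 2 (v(c) = 5 - 1*3 = 5 - 3 = 2)
F(u) = 2*u*(3 + u) (F(u) = (u + (6 - 3))*(u + u) = (u + 3)*(2*u) = (3 + u)*(2*u) = 2*u*(3 + u))
S(Z) = -8*Z*(3 + Z) (S(Z) = ((2*Z*(3 + Z))*(-2))*2 = -4*Z*(3 + Z)*2 = -8*Z*(3 + Z))
-42*(-41) + S(-3) = -42*(-41) - 8*(-3)*(3 - 3) = 1722 - 8*(-3)*0 = 1722 + 0 = 1722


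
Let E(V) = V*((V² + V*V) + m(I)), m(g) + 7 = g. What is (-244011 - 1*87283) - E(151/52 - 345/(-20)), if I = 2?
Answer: -763600984/2197 ≈ -3.4757e+5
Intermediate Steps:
m(g) = -7 + g
E(V) = V*(-5 + 2*V²) (E(V) = V*((V² + V*V) + (-7 + 2)) = V*((V² + V²) - 5) = V*(2*V² - 5) = V*(-5 + 2*V²))
(-244011 - 1*87283) - E(151/52 - 345/(-20)) = (-244011 - 1*87283) - (151/52 - 345/(-20))*(-5 + 2*(151/52 - 345/(-20))²) = (-244011 - 87283) - (151*(1/52) - 345*(-1/20))*(-5 + 2*(151*(1/52) - 345*(-1/20))²) = -331294 - (151/52 + 69/4)*(-5 + 2*(151/52 + 69/4)²) = -331294 - 262*(-5 + 2*(262/13)²)/13 = -331294 - 262*(-5 + 2*(68644/169))/13 = -331294 - 262*(-5 + 137288/169)/13 = -331294 - 262*136443/(13*169) = -331294 - 1*35748066/2197 = -331294 - 35748066/2197 = -763600984/2197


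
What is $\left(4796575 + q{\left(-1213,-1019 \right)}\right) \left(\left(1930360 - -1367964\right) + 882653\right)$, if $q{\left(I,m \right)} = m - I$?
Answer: $20055180863313$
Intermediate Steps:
$\left(4796575 + q{\left(-1213,-1019 \right)}\right) \left(\left(1930360 - -1367964\right) + 882653\right) = \left(4796575 - -194\right) \left(\left(1930360 - -1367964\right) + 882653\right) = \left(4796575 + \left(-1019 + 1213\right)\right) \left(\left(1930360 + 1367964\right) + 882653\right) = \left(4796575 + 194\right) \left(3298324 + 882653\right) = 4796769 \cdot 4180977 = 20055180863313$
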